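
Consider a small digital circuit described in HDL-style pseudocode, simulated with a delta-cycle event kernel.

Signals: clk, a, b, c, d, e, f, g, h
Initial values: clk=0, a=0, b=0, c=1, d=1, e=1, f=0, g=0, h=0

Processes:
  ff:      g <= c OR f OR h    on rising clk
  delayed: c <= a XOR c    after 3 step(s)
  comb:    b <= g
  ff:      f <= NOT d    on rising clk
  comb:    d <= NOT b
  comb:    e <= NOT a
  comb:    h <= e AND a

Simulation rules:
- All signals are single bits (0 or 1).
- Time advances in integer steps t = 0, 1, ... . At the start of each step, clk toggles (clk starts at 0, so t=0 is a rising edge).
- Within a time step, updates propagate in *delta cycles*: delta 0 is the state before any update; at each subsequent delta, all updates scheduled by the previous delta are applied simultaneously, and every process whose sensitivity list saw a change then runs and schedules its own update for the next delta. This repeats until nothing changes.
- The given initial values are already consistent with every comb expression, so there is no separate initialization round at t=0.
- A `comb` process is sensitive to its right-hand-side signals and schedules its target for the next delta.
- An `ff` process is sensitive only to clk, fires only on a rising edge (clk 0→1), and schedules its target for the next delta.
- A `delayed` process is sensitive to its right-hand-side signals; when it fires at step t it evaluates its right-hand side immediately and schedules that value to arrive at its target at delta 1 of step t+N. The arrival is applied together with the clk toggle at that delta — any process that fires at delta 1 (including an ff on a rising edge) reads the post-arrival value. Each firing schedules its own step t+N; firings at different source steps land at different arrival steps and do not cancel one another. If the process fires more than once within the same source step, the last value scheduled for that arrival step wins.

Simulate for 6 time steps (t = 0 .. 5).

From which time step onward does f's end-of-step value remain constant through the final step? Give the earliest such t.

t0.Δ0 c=1 clk=0 d=1 h=0 g=0 f=0 e=1 a=0 b=0
t0.Δ1 c=1 clk=1 d=1 h=0 g=0 f=0 e=1 a=0 b=0
t0.Δ2 c=1 clk=1 d=1 h=0 g=1 f=0 e=1 a=0 b=0
t0.Δ3 c=1 clk=1 d=1 h=0 g=1 f=0 e=1 a=0 b=1
t0.Δ4 c=1 clk=1 d=0 h=0 g=1 f=0 e=1 a=0 b=1
t1.Δ0 c=1 clk=1 d=0 h=0 g=1 f=0 e=1 a=0 b=1
t1.Δ1 c=1 clk=0 d=0 h=0 g=1 f=0 e=1 a=0 b=1
t2.Δ0 c=1 clk=0 d=0 h=0 g=1 f=0 e=1 a=0 b=1
t2.Δ1 c=1 clk=1 d=0 h=0 g=1 f=0 e=1 a=0 b=1
t2.Δ2 c=1 clk=1 d=0 h=0 g=1 f=1 e=1 a=0 b=1
t3.Δ0 c=1 clk=1 d=0 h=0 g=1 f=1 e=1 a=0 b=1
t3.Δ1 c=1 clk=0 d=0 h=0 g=1 f=1 e=1 a=0 b=1
t4.Δ0 c=1 clk=0 d=0 h=0 g=1 f=1 e=1 a=0 b=1
t4.Δ1 c=1 clk=1 d=0 h=0 g=1 f=1 e=1 a=0 b=1
t5.Δ0 c=1 clk=1 d=0 h=0 g=1 f=1 e=1 a=0 b=1
t5.Δ1 c=1 clk=0 d=0 h=0 g=1 f=1 e=1 a=0 b=1

2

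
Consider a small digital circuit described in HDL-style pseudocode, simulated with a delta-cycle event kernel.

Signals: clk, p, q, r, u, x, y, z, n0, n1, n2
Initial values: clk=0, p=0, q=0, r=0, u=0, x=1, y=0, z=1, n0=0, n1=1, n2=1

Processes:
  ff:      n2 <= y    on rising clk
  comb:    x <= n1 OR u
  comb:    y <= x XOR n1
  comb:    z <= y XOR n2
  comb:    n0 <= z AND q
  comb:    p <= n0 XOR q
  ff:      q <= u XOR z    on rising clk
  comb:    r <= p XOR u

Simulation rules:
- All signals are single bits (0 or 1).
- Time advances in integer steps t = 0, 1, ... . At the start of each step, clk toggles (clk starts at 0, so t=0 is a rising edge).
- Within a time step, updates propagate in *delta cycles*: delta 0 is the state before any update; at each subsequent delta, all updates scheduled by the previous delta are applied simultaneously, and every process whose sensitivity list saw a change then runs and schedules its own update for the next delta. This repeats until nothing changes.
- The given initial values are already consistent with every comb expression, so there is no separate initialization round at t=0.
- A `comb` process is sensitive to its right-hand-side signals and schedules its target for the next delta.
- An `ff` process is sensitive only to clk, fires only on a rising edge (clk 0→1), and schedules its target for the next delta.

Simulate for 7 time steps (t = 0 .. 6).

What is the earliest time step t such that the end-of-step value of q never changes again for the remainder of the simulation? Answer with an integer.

t=0 Δ0: n1=1 u=0 x=1 z=1 p=0 n0=0 r=0 clk=0 y=0 n2=1 q=0
  Δ1: clk:0→1
  Δ2: n2:1→0, q:0→1
  Δ3: z:1→0, p:0→1, n0:0→1
  Δ4: p:1→0, n0:1→0, r:0→1
  Δ5: p:0→1, r:1→0
  Δ6: r:0→1
  (6Δ to stable)
t=1 Δ0: n1=1 u=0 x=1 z=0 p=1 n0=0 r=1 clk=1 y=0 n2=0 q=1
  Δ1: clk:1→0
  (1Δ to stable)
t=2 Δ0: n1=1 u=0 x=1 z=0 p=1 n0=0 r=1 clk=0 y=0 n2=0 q=1
  Δ1: clk:0→1
  Δ2: q:1→0
  Δ3: p:1→0
  Δ4: r:1→0
  (4Δ to stable)
t=3 Δ0: n1=1 u=0 x=1 z=0 p=0 n0=0 r=0 clk=1 y=0 n2=0 q=0
  Δ1: clk:1→0
  (1Δ to stable)
t=4 Δ0: n1=1 u=0 x=1 z=0 p=0 n0=0 r=0 clk=0 y=0 n2=0 q=0
  Δ1: clk:0→1
  (1Δ to stable)
t=5 Δ0: n1=1 u=0 x=1 z=0 p=0 n0=0 r=0 clk=1 y=0 n2=0 q=0
  Δ1: clk:1→0
  (1Δ to stable)
t=6 Δ0: n1=1 u=0 x=1 z=0 p=0 n0=0 r=0 clk=0 y=0 n2=0 q=0
  Δ1: clk:0→1
  (1Δ to stable)

2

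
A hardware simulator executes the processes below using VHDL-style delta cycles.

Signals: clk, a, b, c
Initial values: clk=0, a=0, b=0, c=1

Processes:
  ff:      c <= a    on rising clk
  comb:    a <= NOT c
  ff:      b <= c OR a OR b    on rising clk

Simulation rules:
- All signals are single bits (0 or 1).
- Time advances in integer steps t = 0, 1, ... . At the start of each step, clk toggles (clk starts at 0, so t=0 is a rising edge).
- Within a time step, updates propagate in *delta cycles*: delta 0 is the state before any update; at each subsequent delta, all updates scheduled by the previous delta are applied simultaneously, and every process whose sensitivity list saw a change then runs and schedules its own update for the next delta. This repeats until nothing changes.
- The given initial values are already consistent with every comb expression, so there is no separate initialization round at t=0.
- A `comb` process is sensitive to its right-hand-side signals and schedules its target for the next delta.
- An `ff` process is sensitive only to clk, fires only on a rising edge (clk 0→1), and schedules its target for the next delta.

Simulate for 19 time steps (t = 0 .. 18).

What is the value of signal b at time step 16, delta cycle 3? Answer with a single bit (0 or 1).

1

t=0 Δ0: b=0 a=0 c=1 clk=0
  Δ1: clk:0→1
  Δ2: b:0→1, c:1→0
  Δ3: a:0→1
  (3Δ to stable)
t=1 Δ0: b=1 a=1 c=0 clk=1
  Δ1: clk:1→0
  (1Δ to stable)
t=2 Δ0: b=1 a=1 c=0 clk=0
  Δ1: clk:0→1
  Δ2: c:0→1
  Δ3: a:1→0
  (3Δ to stable)
t=3 Δ0: b=1 a=0 c=1 clk=1
  Δ1: clk:1→0
  (1Δ to stable)
t=4 Δ0: b=1 a=0 c=1 clk=0
  Δ1: clk:0→1
  Δ2: c:1→0
  Δ3: a:0→1
  (3Δ to stable)
t=5 Δ0: b=1 a=1 c=0 clk=1
  Δ1: clk:1→0
  (1Δ to stable)
t=6 Δ0: b=1 a=1 c=0 clk=0
  Δ1: clk:0→1
  Δ2: c:0→1
  Δ3: a:1→0
  (3Δ to stable)
t=7 Δ0: b=1 a=0 c=1 clk=1
  Δ1: clk:1→0
  (1Δ to stable)
t=8 Δ0: b=1 a=0 c=1 clk=0
  Δ1: clk:0→1
  Δ2: c:1→0
  Δ3: a:0→1
  (3Δ to stable)
t=9 Δ0: b=1 a=1 c=0 clk=1
  Δ1: clk:1→0
  (1Δ to stable)
t=10 Δ0: b=1 a=1 c=0 clk=0
  Δ1: clk:0→1
  Δ2: c:0→1
  Δ3: a:1→0
  (3Δ to stable)
t=11 Δ0: b=1 a=0 c=1 clk=1
  Δ1: clk:1→0
  (1Δ to stable)
t=12 Δ0: b=1 a=0 c=1 clk=0
  Δ1: clk:0→1
  Δ2: c:1→0
  Δ3: a:0→1
  (3Δ to stable)
t=13 Δ0: b=1 a=1 c=0 clk=1
  Δ1: clk:1→0
  (1Δ to stable)
t=14 Δ0: b=1 a=1 c=0 clk=0
  Δ1: clk:0→1
  Δ2: c:0→1
  Δ3: a:1→0
  (3Δ to stable)
t=15 Δ0: b=1 a=0 c=1 clk=1
  Δ1: clk:1→0
  (1Δ to stable)
t=16 Δ0: b=1 a=0 c=1 clk=0
  Δ1: clk:0→1
  Δ2: c:1→0
  Δ3: a:0→1
  (3Δ to stable)
t=17 Δ0: b=1 a=1 c=0 clk=1
  Δ1: clk:1→0
  (1Δ to stable)
t=18 Δ0: b=1 a=1 c=0 clk=0
  Δ1: clk:0→1
  Δ2: c:0→1
  Δ3: a:1→0
  (3Δ to stable)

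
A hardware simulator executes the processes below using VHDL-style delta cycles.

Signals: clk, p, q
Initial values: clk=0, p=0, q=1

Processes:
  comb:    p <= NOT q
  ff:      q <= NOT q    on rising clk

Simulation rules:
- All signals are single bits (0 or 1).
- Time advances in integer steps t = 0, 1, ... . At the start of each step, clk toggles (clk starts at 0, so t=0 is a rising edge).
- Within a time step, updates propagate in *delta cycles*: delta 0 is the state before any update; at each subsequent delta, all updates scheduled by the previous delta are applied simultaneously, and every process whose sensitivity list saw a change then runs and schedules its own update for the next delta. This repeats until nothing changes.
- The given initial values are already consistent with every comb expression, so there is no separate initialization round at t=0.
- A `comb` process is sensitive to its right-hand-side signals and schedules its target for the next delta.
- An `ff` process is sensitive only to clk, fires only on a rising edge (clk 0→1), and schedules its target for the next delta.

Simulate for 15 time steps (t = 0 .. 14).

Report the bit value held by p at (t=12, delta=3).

[bits: clk,p,q]
t=0: Δ0=001 Δ1=101 Δ2=100 Δ3=110 | 3Δ
t=1: Δ0=110 Δ1=010 | 1Δ
t=2: Δ0=010 Δ1=110 Δ2=111 Δ3=101 | 3Δ
t=3: Δ0=101 Δ1=001 | 1Δ
t=4: Δ0=001 Δ1=101 Δ2=100 Δ3=110 | 3Δ
t=5: Δ0=110 Δ1=010 | 1Δ
t=6: Δ0=010 Δ1=110 Δ2=111 Δ3=101 | 3Δ
t=7: Δ0=101 Δ1=001 | 1Δ
t=8: Δ0=001 Δ1=101 Δ2=100 Δ3=110 | 3Δ
t=9: Δ0=110 Δ1=010 | 1Δ
t=10: Δ0=010 Δ1=110 Δ2=111 Δ3=101 | 3Δ
t=11: Δ0=101 Δ1=001 | 1Δ
t=12: Δ0=001 Δ1=101 Δ2=100 Δ3=110 | 3Δ
t=13: Δ0=110 Δ1=010 | 1Δ
t=14: Δ0=010 Δ1=110 Δ2=111 Δ3=101 | 3Δ

1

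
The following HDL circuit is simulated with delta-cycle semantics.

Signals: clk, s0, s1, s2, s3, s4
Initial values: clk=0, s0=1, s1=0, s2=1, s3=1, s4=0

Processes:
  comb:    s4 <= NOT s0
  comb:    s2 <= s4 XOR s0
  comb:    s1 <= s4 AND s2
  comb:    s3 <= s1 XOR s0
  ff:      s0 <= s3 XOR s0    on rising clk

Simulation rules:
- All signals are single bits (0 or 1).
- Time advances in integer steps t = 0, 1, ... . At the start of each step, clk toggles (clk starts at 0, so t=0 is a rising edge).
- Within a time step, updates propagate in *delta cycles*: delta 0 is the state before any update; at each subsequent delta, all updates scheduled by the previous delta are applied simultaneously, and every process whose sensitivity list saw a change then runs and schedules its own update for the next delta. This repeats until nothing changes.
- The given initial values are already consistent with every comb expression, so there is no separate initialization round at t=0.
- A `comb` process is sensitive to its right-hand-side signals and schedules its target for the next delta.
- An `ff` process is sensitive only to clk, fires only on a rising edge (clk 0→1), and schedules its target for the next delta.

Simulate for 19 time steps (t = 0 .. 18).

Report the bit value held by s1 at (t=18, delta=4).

0

t=0 Δ0: s1=0 s4=0 clk=0 s0=1 s3=1 s2=1
  Δ1: clk:0→1
  Δ2: s0:1→0
  Δ3: s4:0→1, s3:1→0, s2:1→0
  Δ4: s2:0→1
  Δ5: s1:0→1
  Δ6: s3:0→1
  (6Δ to stable)
t=1 Δ0: s1=1 s4=1 clk=1 s0=0 s3=1 s2=1
  Δ1: clk:1→0
  (1Δ to stable)
t=2 Δ0: s1=1 s4=1 clk=0 s0=0 s3=1 s2=1
  Δ1: clk:0→1
  Δ2: s0:0→1
  Δ3: s4:1→0, s3:1→0, s2:1→0
  Δ4: s1:1→0, s2:0→1
  Δ5: s3:0→1
  (5Δ to stable)
t=3 Δ0: s1=0 s4=0 clk=1 s0=1 s3=1 s2=1
  Δ1: clk:1→0
  (1Δ to stable)
t=4 Δ0: s1=0 s4=0 clk=0 s0=1 s3=1 s2=1
  Δ1: clk:0→1
  Δ2: s0:1→0
  Δ3: s4:0→1, s3:1→0, s2:1→0
  Δ4: s2:0→1
  Δ5: s1:0→1
  Δ6: s3:0→1
  (6Δ to stable)
t=5 Δ0: s1=1 s4=1 clk=1 s0=0 s3=1 s2=1
  Δ1: clk:1→0
  (1Δ to stable)
t=6 Δ0: s1=1 s4=1 clk=0 s0=0 s3=1 s2=1
  Δ1: clk:0→1
  Δ2: s0:0→1
  Δ3: s4:1→0, s3:1→0, s2:1→0
  Δ4: s1:1→0, s2:0→1
  Δ5: s3:0→1
  (5Δ to stable)
t=7 Δ0: s1=0 s4=0 clk=1 s0=1 s3=1 s2=1
  Δ1: clk:1→0
  (1Δ to stable)
t=8 Δ0: s1=0 s4=0 clk=0 s0=1 s3=1 s2=1
  Δ1: clk:0→1
  Δ2: s0:1→0
  Δ3: s4:0→1, s3:1→0, s2:1→0
  Δ4: s2:0→1
  Δ5: s1:0→1
  Δ6: s3:0→1
  (6Δ to stable)
t=9 Δ0: s1=1 s4=1 clk=1 s0=0 s3=1 s2=1
  Δ1: clk:1→0
  (1Δ to stable)
t=10 Δ0: s1=1 s4=1 clk=0 s0=0 s3=1 s2=1
  Δ1: clk:0→1
  Δ2: s0:0→1
  Δ3: s4:1→0, s3:1→0, s2:1→0
  Δ4: s1:1→0, s2:0→1
  Δ5: s3:0→1
  (5Δ to stable)
t=11 Δ0: s1=0 s4=0 clk=1 s0=1 s3=1 s2=1
  Δ1: clk:1→0
  (1Δ to stable)
t=12 Δ0: s1=0 s4=0 clk=0 s0=1 s3=1 s2=1
  Δ1: clk:0→1
  Δ2: s0:1→0
  Δ3: s4:0→1, s3:1→0, s2:1→0
  Δ4: s2:0→1
  Δ5: s1:0→1
  Δ6: s3:0→1
  (6Δ to stable)
t=13 Δ0: s1=1 s4=1 clk=1 s0=0 s3=1 s2=1
  Δ1: clk:1→0
  (1Δ to stable)
t=14 Δ0: s1=1 s4=1 clk=0 s0=0 s3=1 s2=1
  Δ1: clk:0→1
  Δ2: s0:0→1
  Δ3: s4:1→0, s3:1→0, s2:1→0
  Δ4: s1:1→0, s2:0→1
  Δ5: s3:0→1
  (5Δ to stable)
t=15 Δ0: s1=0 s4=0 clk=1 s0=1 s3=1 s2=1
  Δ1: clk:1→0
  (1Δ to stable)
t=16 Δ0: s1=0 s4=0 clk=0 s0=1 s3=1 s2=1
  Δ1: clk:0→1
  Δ2: s0:1→0
  Δ3: s4:0→1, s3:1→0, s2:1→0
  Δ4: s2:0→1
  Δ5: s1:0→1
  Δ6: s3:0→1
  (6Δ to stable)
t=17 Δ0: s1=1 s4=1 clk=1 s0=0 s3=1 s2=1
  Δ1: clk:1→0
  (1Δ to stable)
t=18 Δ0: s1=1 s4=1 clk=0 s0=0 s3=1 s2=1
  Δ1: clk:0→1
  Δ2: s0:0→1
  Δ3: s4:1→0, s3:1→0, s2:1→0
  Δ4: s1:1→0, s2:0→1
  Δ5: s3:0→1
  (5Δ to stable)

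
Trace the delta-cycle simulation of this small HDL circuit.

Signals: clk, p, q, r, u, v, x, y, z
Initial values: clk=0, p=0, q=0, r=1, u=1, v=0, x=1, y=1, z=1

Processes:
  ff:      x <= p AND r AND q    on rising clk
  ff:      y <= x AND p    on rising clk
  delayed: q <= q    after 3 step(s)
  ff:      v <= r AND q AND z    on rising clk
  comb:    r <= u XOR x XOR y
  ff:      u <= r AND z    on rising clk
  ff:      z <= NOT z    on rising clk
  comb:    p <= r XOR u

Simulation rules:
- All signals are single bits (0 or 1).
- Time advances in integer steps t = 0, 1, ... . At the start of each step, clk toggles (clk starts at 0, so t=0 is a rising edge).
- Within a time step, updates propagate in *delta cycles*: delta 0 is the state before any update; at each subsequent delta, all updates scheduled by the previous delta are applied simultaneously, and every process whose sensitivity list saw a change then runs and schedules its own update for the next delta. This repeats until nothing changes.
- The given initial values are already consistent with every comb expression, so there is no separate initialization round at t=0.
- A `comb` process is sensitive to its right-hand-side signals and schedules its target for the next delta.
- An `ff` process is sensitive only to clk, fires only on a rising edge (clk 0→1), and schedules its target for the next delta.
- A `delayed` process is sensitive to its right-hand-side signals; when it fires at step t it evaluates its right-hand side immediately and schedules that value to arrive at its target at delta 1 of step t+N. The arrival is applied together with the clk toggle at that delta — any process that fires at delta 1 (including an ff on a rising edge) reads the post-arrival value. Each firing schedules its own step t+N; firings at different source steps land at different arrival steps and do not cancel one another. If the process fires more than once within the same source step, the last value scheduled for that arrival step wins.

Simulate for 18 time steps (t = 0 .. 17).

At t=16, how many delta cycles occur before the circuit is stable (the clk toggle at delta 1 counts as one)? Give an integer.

t0.Δ0 r=1 p=0 v=0 q=0 clk=0 z=1 y=1 x=1 u=1
t0.Δ1 r=1 p=0 v=0 q=0 clk=1 z=1 y=1 x=1 u=1
t0.Δ2 r=1 p=0 v=0 q=0 clk=1 z=0 y=0 x=0 u=1
t1.Δ0 r=1 p=0 v=0 q=0 clk=1 z=0 y=0 x=0 u=1
t1.Δ1 r=1 p=0 v=0 q=0 clk=0 z=0 y=0 x=0 u=1
t2.Δ0 r=1 p=0 v=0 q=0 clk=0 z=0 y=0 x=0 u=1
t2.Δ1 r=1 p=0 v=0 q=0 clk=1 z=0 y=0 x=0 u=1
t2.Δ2 r=1 p=0 v=0 q=0 clk=1 z=1 y=0 x=0 u=0
t2.Δ3 r=0 p=1 v=0 q=0 clk=1 z=1 y=0 x=0 u=0
t2.Δ4 r=0 p=0 v=0 q=0 clk=1 z=1 y=0 x=0 u=0
t3.Δ0 r=0 p=0 v=0 q=0 clk=1 z=1 y=0 x=0 u=0
t3.Δ1 r=0 p=0 v=0 q=0 clk=0 z=1 y=0 x=0 u=0
t4.Δ0 r=0 p=0 v=0 q=0 clk=0 z=1 y=0 x=0 u=0
t4.Δ1 r=0 p=0 v=0 q=0 clk=1 z=1 y=0 x=0 u=0
t4.Δ2 r=0 p=0 v=0 q=0 clk=1 z=0 y=0 x=0 u=0
t5.Δ0 r=0 p=0 v=0 q=0 clk=1 z=0 y=0 x=0 u=0
t5.Δ1 r=0 p=0 v=0 q=0 clk=0 z=0 y=0 x=0 u=0
t6.Δ0 r=0 p=0 v=0 q=0 clk=0 z=0 y=0 x=0 u=0
t6.Δ1 r=0 p=0 v=0 q=0 clk=1 z=0 y=0 x=0 u=0
t6.Δ2 r=0 p=0 v=0 q=0 clk=1 z=1 y=0 x=0 u=0
t7.Δ0 r=0 p=0 v=0 q=0 clk=1 z=1 y=0 x=0 u=0
t7.Δ1 r=0 p=0 v=0 q=0 clk=0 z=1 y=0 x=0 u=0
t8.Δ0 r=0 p=0 v=0 q=0 clk=0 z=1 y=0 x=0 u=0
t8.Δ1 r=0 p=0 v=0 q=0 clk=1 z=1 y=0 x=0 u=0
t8.Δ2 r=0 p=0 v=0 q=0 clk=1 z=0 y=0 x=0 u=0
t9.Δ0 r=0 p=0 v=0 q=0 clk=1 z=0 y=0 x=0 u=0
t9.Δ1 r=0 p=0 v=0 q=0 clk=0 z=0 y=0 x=0 u=0
t10.Δ0 r=0 p=0 v=0 q=0 clk=0 z=0 y=0 x=0 u=0
t10.Δ1 r=0 p=0 v=0 q=0 clk=1 z=0 y=0 x=0 u=0
t10.Δ2 r=0 p=0 v=0 q=0 clk=1 z=1 y=0 x=0 u=0
t11.Δ0 r=0 p=0 v=0 q=0 clk=1 z=1 y=0 x=0 u=0
t11.Δ1 r=0 p=0 v=0 q=0 clk=0 z=1 y=0 x=0 u=0
t12.Δ0 r=0 p=0 v=0 q=0 clk=0 z=1 y=0 x=0 u=0
t12.Δ1 r=0 p=0 v=0 q=0 clk=1 z=1 y=0 x=0 u=0
t12.Δ2 r=0 p=0 v=0 q=0 clk=1 z=0 y=0 x=0 u=0
t13.Δ0 r=0 p=0 v=0 q=0 clk=1 z=0 y=0 x=0 u=0
t13.Δ1 r=0 p=0 v=0 q=0 clk=0 z=0 y=0 x=0 u=0
t14.Δ0 r=0 p=0 v=0 q=0 clk=0 z=0 y=0 x=0 u=0
t14.Δ1 r=0 p=0 v=0 q=0 clk=1 z=0 y=0 x=0 u=0
t14.Δ2 r=0 p=0 v=0 q=0 clk=1 z=1 y=0 x=0 u=0
t15.Δ0 r=0 p=0 v=0 q=0 clk=1 z=1 y=0 x=0 u=0
t15.Δ1 r=0 p=0 v=0 q=0 clk=0 z=1 y=0 x=0 u=0
t16.Δ0 r=0 p=0 v=0 q=0 clk=0 z=1 y=0 x=0 u=0
t16.Δ1 r=0 p=0 v=0 q=0 clk=1 z=1 y=0 x=0 u=0
t16.Δ2 r=0 p=0 v=0 q=0 clk=1 z=0 y=0 x=0 u=0
t17.Δ0 r=0 p=0 v=0 q=0 clk=1 z=0 y=0 x=0 u=0
t17.Δ1 r=0 p=0 v=0 q=0 clk=0 z=0 y=0 x=0 u=0

2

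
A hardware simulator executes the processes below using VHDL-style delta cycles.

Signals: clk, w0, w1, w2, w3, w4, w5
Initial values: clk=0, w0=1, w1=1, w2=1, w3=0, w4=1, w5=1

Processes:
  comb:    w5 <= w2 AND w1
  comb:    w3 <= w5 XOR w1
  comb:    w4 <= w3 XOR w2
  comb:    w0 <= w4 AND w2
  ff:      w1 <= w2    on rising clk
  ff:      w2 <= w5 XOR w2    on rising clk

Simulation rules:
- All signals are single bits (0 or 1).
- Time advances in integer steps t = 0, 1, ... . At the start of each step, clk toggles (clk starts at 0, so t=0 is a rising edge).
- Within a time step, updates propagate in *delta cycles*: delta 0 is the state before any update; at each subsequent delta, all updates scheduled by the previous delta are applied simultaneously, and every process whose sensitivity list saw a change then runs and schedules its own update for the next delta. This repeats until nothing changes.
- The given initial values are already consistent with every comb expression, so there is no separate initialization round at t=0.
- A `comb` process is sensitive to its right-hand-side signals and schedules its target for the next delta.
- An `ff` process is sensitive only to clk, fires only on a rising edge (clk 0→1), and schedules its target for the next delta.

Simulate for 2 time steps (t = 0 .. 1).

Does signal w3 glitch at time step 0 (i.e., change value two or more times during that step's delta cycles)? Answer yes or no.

t=0 Δ0: w4=1 w0=1 w2=1 w5=1 clk=0 w1=1 w3=0
  Δ1: clk:0→1
  Δ2: w2:1→0
  Δ3: w4:1→0, w0:1→0, w5:1→0
  Δ4: w3:0→1
  Δ5: w4:0→1
  (5Δ to stable)
t=1 Δ0: w4=1 w0=0 w2=0 w5=0 clk=1 w1=1 w3=1
  Δ1: clk:1→0
  (1Δ to stable)

no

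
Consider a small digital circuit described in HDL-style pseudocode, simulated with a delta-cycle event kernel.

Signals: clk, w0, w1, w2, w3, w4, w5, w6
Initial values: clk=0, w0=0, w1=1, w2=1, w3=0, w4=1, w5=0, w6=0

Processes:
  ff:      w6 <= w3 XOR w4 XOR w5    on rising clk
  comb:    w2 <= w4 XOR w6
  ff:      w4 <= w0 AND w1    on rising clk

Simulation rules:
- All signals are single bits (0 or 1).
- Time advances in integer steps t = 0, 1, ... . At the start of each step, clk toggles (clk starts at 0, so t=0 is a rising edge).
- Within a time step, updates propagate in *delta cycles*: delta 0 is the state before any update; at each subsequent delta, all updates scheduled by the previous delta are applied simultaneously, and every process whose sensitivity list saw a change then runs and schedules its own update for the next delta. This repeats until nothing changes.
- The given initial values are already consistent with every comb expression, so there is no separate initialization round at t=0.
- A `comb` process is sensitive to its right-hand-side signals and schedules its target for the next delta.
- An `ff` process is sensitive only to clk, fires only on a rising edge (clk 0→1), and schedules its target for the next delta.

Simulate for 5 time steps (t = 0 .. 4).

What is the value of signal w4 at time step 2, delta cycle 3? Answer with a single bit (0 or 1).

0

t=0 Δ0: w1=1 w5=0 w4=1 w6=0 clk=0 w3=0 w2=1 w0=0
  Δ1: clk:0→1
  Δ2: w4:1→0, w6:0→1
  (2Δ to stable)
t=1 Δ0: w1=1 w5=0 w4=0 w6=1 clk=1 w3=0 w2=1 w0=0
  Δ1: clk:1→0
  (1Δ to stable)
t=2 Δ0: w1=1 w5=0 w4=0 w6=1 clk=0 w3=0 w2=1 w0=0
  Δ1: clk:0→1
  Δ2: w6:1→0
  Δ3: w2:1→0
  (3Δ to stable)
t=3 Δ0: w1=1 w5=0 w4=0 w6=0 clk=1 w3=0 w2=0 w0=0
  Δ1: clk:1→0
  (1Δ to stable)
t=4 Δ0: w1=1 w5=0 w4=0 w6=0 clk=0 w3=0 w2=0 w0=0
  Δ1: clk:0→1
  (1Δ to stable)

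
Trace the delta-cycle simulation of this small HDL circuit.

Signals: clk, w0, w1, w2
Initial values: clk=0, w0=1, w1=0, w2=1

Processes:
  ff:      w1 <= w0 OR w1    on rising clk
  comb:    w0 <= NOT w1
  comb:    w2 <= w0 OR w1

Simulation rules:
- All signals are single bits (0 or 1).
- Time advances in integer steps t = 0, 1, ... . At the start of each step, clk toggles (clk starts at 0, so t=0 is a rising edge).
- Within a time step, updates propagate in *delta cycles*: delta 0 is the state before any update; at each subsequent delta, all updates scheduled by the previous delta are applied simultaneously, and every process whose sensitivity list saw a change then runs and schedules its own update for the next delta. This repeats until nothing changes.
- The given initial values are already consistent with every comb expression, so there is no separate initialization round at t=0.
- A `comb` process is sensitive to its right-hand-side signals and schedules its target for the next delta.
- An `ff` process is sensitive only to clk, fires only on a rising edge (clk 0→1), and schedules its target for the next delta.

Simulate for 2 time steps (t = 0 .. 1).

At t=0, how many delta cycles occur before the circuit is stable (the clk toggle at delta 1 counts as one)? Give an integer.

[bits: w2,w0,w1,clk]
t=0: Δ0=1100 Δ1=1101 Δ2=1111 Δ3=1011 | 3Δ
t=1: Δ0=1011 Δ1=1010 | 1Δ

3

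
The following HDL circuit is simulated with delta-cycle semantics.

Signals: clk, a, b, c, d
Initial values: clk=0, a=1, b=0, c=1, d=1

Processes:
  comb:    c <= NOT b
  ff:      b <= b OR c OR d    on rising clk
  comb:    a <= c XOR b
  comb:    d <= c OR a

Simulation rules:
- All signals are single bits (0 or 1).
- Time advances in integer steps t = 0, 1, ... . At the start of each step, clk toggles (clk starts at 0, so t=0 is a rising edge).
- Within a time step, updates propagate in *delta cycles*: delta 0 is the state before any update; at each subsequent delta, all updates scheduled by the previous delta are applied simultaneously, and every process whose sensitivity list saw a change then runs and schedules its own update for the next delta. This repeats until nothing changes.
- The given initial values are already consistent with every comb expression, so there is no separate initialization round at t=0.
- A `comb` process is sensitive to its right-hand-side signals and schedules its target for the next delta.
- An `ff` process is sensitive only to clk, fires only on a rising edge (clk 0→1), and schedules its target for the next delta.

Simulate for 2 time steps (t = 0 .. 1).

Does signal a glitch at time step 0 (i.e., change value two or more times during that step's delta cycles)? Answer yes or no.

yes

t0.Δ0 clk=0 d=1 c=1 b=0 a=1
t0.Δ1 clk=1 d=1 c=1 b=0 a=1
t0.Δ2 clk=1 d=1 c=1 b=1 a=1
t0.Δ3 clk=1 d=1 c=0 b=1 a=0
t0.Δ4 clk=1 d=0 c=0 b=1 a=1
t0.Δ5 clk=1 d=1 c=0 b=1 a=1
t1.Δ0 clk=1 d=1 c=0 b=1 a=1
t1.Δ1 clk=0 d=1 c=0 b=1 a=1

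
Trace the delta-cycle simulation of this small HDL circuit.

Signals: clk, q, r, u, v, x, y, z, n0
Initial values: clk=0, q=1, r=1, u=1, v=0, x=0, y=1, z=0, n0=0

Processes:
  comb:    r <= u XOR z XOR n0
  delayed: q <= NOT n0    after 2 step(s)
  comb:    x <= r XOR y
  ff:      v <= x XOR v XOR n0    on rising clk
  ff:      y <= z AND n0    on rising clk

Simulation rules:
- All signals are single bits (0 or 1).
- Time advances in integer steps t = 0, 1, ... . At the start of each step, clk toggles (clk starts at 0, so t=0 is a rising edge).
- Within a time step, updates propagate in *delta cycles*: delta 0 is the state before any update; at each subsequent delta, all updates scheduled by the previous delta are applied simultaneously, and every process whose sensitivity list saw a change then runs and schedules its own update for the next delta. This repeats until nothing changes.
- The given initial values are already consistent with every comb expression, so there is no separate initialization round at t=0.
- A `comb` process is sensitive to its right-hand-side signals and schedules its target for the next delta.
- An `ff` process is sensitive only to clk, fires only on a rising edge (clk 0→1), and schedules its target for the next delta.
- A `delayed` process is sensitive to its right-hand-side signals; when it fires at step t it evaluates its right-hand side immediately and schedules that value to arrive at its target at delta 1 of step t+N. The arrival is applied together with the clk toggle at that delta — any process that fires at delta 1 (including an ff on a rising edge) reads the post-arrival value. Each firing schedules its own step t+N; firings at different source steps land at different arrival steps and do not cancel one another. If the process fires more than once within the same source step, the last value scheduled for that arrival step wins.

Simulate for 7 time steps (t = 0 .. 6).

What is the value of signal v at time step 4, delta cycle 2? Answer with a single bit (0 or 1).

0

t=0 Δ0: y=1 v=0 z=0 r=1 q=1 u=1 clk=0 n0=0 x=0
  Δ1: clk:0→1
  Δ2: y:1→0
  Δ3: x:0→1
  (3Δ to stable)
t=1 Δ0: y=0 v=0 z=0 r=1 q=1 u=1 clk=1 n0=0 x=1
  Δ1: clk:1→0
  (1Δ to stable)
t=2 Δ0: y=0 v=0 z=0 r=1 q=1 u=1 clk=0 n0=0 x=1
  Δ1: clk:0→1
  Δ2: v:0→1
  (2Δ to stable)
t=3 Δ0: y=0 v=1 z=0 r=1 q=1 u=1 clk=1 n0=0 x=1
  Δ1: clk:1→0
  (1Δ to stable)
t=4 Δ0: y=0 v=1 z=0 r=1 q=1 u=1 clk=0 n0=0 x=1
  Δ1: clk:0→1
  Δ2: v:1→0
  (2Δ to stable)
t=5 Δ0: y=0 v=0 z=0 r=1 q=1 u=1 clk=1 n0=0 x=1
  Δ1: clk:1→0
  (1Δ to stable)
t=6 Δ0: y=0 v=0 z=0 r=1 q=1 u=1 clk=0 n0=0 x=1
  Δ1: clk:0→1
  Δ2: v:0→1
  (2Δ to stable)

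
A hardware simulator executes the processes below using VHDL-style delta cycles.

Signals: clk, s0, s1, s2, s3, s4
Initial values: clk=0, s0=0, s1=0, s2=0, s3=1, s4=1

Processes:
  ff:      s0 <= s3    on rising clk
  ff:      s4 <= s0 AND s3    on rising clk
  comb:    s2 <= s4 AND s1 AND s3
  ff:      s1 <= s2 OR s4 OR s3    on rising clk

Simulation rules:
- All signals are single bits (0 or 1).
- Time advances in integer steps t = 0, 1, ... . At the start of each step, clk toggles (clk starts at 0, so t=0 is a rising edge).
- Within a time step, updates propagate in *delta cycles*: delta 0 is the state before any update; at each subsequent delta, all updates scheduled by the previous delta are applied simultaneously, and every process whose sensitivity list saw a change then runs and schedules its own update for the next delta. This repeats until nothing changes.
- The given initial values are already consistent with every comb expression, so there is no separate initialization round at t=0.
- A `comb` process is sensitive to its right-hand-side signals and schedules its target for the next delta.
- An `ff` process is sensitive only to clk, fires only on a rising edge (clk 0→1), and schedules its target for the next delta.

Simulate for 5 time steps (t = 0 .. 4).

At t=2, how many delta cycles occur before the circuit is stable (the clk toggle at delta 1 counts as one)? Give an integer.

[bits: clk,s4,s3,s2,s0,s1]
t=0: Δ0=011000 Δ1=111000 Δ2=101011 | 2Δ
t=1: Δ0=101011 Δ1=001011 | 1Δ
t=2: Δ0=001011 Δ1=101011 Δ2=111011 Δ3=111111 | 3Δ
t=3: Δ0=111111 Δ1=011111 | 1Δ
t=4: Δ0=011111 Δ1=111111 | 1Δ

3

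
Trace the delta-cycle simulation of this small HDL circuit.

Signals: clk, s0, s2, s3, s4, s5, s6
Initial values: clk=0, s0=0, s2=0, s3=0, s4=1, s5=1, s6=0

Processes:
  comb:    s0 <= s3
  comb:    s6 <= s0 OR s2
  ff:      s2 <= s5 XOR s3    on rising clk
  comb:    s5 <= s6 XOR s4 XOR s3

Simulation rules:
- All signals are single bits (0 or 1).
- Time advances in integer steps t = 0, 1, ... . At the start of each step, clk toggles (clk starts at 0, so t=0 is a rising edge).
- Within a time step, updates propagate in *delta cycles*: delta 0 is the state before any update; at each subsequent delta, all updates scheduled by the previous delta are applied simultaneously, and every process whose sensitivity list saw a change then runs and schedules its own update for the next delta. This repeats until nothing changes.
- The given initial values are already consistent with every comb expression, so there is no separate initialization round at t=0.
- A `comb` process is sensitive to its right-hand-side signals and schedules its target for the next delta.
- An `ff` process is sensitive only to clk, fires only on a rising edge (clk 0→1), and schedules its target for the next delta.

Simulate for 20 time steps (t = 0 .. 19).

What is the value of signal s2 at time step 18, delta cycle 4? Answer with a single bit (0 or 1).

t=0 Δ0: s2=0 s0=0 s5=1 s4=1 clk=0 s6=0 s3=0
  Δ1: clk:0→1
  Δ2: s2:0→1
  Δ3: s6:0→1
  Δ4: s5:1→0
  (4Δ to stable)
t=1 Δ0: s2=1 s0=0 s5=0 s4=1 clk=1 s6=1 s3=0
  Δ1: clk:1→0
  (1Δ to stable)
t=2 Δ0: s2=1 s0=0 s5=0 s4=1 clk=0 s6=1 s3=0
  Δ1: clk:0→1
  Δ2: s2:1→0
  Δ3: s6:1→0
  Δ4: s5:0→1
  (4Δ to stable)
t=3 Δ0: s2=0 s0=0 s5=1 s4=1 clk=1 s6=0 s3=0
  Δ1: clk:1→0
  (1Δ to stable)
t=4 Δ0: s2=0 s0=0 s5=1 s4=1 clk=0 s6=0 s3=0
  Δ1: clk:0→1
  Δ2: s2:0→1
  Δ3: s6:0→1
  Δ4: s5:1→0
  (4Δ to stable)
t=5 Δ0: s2=1 s0=0 s5=0 s4=1 clk=1 s6=1 s3=0
  Δ1: clk:1→0
  (1Δ to stable)
t=6 Δ0: s2=1 s0=0 s5=0 s4=1 clk=0 s6=1 s3=0
  Δ1: clk:0→1
  Δ2: s2:1→0
  Δ3: s6:1→0
  Δ4: s5:0→1
  (4Δ to stable)
t=7 Δ0: s2=0 s0=0 s5=1 s4=1 clk=1 s6=0 s3=0
  Δ1: clk:1→0
  (1Δ to stable)
t=8 Δ0: s2=0 s0=0 s5=1 s4=1 clk=0 s6=0 s3=0
  Δ1: clk:0→1
  Δ2: s2:0→1
  Δ3: s6:0→1
  Δ4: s5:1→0
  (4Δ to stable)
t=9 Δ0: s2=1 s0=0 s5=0 s4=1 clk=1 s6=1 s3=0
  Δ1: clk:1→0
  (1Δ to stable)
t=10 Δ0: s2=1 s0=0 s5=0 s4=1 clk=0 s6=1 s3=0
  Δ1: clk:0→1
  Δ2: s2:1→0
  Δ3: s6:1→0
  Δ4: s5:0→1
  (4Δ to stable)
t=11 Δ0: s2=0 s0=0 s5=1 s4=1 clk=1 s6=0 s3=0
  Δ1: clk:1→0
  (1Δ to stable)
t=12 Δ0: s2=0 s0=0 s5=1 s4=1 clk=0 s6=0 s3=0
  Δ1: clk:0→1
  Δ2: s2:0→1
  Δ3: s6:0→1
  Δ4: s5:1→0
  (4Δ to stable)
t=13 Δ0: s2=1 s0=0 s5=0 s4=1 clk=1 s6=1 s3=0
  Δ1: clk:1→0
  (1Δ to stable)
t=14 Δ0: s2=1 s0=0 s5=0 s4=1 clk=0 s6=1 s3=0
  Δ1: clk:0→1
  Δ2: s2:1→0
  Δ3: s6:1→0
  Δ4: s5:0→1
  (4Δ to stable)
t=15 Δ0: s2=0 s0=0 s5=1 s4=1 clk=1 s6=0 s3=0
  Δ1: clk:1→0
  (1Δ to stable)
t=16 Δ0: s2=0 s0=0 s5=1 s4=1 clk=0 s6=0 s3=0
  Δ1: clk:0→1
  Δ2: s2:0→1
  Δ3: s6:0→1
  Δ4: s5:1→0
  (4Δ to stable)
t=17 Δ0: s2=1 s0=0 s5=0 s4=1 clk=1 s6=1 s3=0
  Δ1: clk:1→0
  (1Δ to stable)
t=18 Δ0: s2=1 s0=0 s5=0 s4=1 clk=0 s6=1 s3=0
  Δ1: clk:0→1
  Δ2: s2:1→0
  Δ3: s6:1→0
  Δ4: s5:0→1
  (4Δ to stable)
t=19 Δ0: s2=0 s0=0 s5=1 s4=1 clk=1 s6=0 s3=0
  Δ1: clk:1→0
  (1Δ to stable)

0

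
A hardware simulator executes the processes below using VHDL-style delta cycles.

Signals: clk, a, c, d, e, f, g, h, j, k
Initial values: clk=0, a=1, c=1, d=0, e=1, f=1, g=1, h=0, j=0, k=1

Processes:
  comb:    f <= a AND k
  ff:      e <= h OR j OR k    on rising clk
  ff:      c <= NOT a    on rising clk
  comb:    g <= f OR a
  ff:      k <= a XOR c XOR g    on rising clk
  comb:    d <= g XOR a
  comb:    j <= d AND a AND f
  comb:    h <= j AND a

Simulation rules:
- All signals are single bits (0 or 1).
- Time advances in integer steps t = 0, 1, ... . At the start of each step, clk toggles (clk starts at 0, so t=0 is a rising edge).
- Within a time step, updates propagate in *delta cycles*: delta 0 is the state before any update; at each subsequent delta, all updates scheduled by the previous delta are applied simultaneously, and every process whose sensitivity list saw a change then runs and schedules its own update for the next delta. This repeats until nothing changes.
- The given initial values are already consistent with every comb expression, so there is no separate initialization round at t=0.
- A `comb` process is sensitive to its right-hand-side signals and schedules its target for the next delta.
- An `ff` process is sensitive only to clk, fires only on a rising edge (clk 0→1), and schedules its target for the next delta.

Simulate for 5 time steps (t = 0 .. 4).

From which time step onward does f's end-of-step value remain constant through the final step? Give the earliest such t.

[bits: a,k,f,j,g,c,e,d,h,clk]
t=0: Δ0=1110111000 Δ1=1110111001 Δ2=1110101001 | 2Δ
t=1: Δ0=1110101001 Δ1=1110101000 | 1Δ
t=2: Δ0=1110101000 Δ1=1110101001 Δ2=1010101001 Δ3=1000101001 | 3Δ
t=3: Δ0=1000101001 Δ1=1000101000 | 1Δ
t=4: Δ0=1000101000 Δ1=1000101001 Δ2=1000100001 | 2Δ

2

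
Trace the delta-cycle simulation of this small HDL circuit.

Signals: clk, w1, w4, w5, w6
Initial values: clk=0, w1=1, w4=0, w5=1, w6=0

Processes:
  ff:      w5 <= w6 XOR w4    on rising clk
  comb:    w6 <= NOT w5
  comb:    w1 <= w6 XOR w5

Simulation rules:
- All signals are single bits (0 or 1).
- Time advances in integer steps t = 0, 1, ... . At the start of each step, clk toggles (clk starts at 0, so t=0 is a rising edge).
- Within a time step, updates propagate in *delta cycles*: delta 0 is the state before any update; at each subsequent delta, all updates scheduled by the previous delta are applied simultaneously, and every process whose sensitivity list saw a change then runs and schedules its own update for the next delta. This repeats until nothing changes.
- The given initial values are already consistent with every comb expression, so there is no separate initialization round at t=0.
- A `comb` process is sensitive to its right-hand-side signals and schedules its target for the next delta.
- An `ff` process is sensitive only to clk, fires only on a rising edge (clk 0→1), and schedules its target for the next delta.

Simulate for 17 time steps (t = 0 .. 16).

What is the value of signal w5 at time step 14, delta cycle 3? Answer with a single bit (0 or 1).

1

t=0 Δ0: w5=1 w6=0 w4=0 w1=1 clk=0
  Δ1: clk:0→1
  Δ2: w5:1→0
  Δ3: w6:0→1, w1:1→0
  Δ4: w1:0→1
  (4Δ to stable)
t=1 Δ0: w5=0 w6=1 w4=0 w1=1 clk=1
  Δ1: clk:1→0
  (1Δ to stable)
t=2 Δ0: w5=0 w6=1 w4=0 w1=1 clk=0
  Δ1: clk:0→1
  Δ2: w5:0→1
  Δ3: w6:1→0, w1:1→0
  Δ4: w1:0→1
  (4Δ to stable)
t=3 Δ0: w5=1 w6=0 w4=0 w1=1 clk=1
  Δ1: clk:1→0
  (1Δ to stable)
t=4 Δ0: w5=1 w6=0 w4=0 w1=1 clk=0
  Δ1: clk:0→1
  Δ2: w5:1→0
  Δ3: w6:0→1, w1:1→0
  Δ4: w1:0→1
  (4Δ to stable)
t=5 Δ0: w5=0 w6=1 w4=0 w1=1 clk=1
  Δ1: clk:1→0
  (1Δ to stable)
t=6 Δ0: w5=0 w6=1 w4=0 w1=1 clk=0
  Δ1: clk:0→1
  Δ2: w5:0→1
  Δ3: w6:1→0, w1:1→0
  Δ4: w1:0→1
  (4Δ to stable)
t=7 Δ0: w5=1 w6=0 w4=0 w1=1 clk=1
  Δ1: clk:1→0
  (1Δ to stable)
t=8 Δ0: w5=1 w6=0 w4=0 w1=1 clk=0
  Δ1: clk:0→1
  Δ2: w5:1→0
  Δ3: w6:0→1, w1:1→0
  Δ4: w1:0→1
  (4Δ to stable)
t=9 Δ0: w5=0 w6=1 w4=0 w1=1 clk=1
  Δ1: clk:1→0
  (1Δ to stable)
t=10 Δ0: w5=0 w6=1 w4=0 w1=1 clk=0
  Δ1: clk:0→1
  Δ2: w5:0→1
  Δ3: w6:1→0, w1:1→0
  Δ4: w1:0→1
  (4Δ to stable)
t=11 Δ0: w5=1 w6=0 w4=0 w1=1 clk=1
  Δ1: clk:1→0
  (1Δ to stable)
t=12 Δ0: w5=1 w6=0 w4=0 w1=1 clk=0
  Δ1: clk:0→1
  Δ2: w5:1→0
  Δ3: w6:0→1, w1:1→0
  Δ4: w1:0→1
  (4Δ to stable)
t=13 Δ0: w5=0 w6=1 w4=0 w1=1 clk=1
  Δ1: clk:1→0
  (1Δ to stable)
t=14 Δ0: w5=0 w6=1 w4=0 w1=1 clk=0
  Δ1: clk:0→1
  Δ2: w5:0→1
  Δ3: w6:1→0, w1:1→0
  Δ4: w1:0→1
  (4Δ to stable)
t=15 Δ0: w5=1 w6=0 w4=0 w1=1 clk=1
  Δ1: clk:1→0
  (1Δ to stable)
t=16 Δ0: w5=1 w6=0 w4=0 w1=1 clk=0
  Δ1: clk:0→1
  Δ2: w5:1→0
  Δ3: w6:0→1, w1:1→0
  Δ4: w1:0→1
  (4Δ to stable)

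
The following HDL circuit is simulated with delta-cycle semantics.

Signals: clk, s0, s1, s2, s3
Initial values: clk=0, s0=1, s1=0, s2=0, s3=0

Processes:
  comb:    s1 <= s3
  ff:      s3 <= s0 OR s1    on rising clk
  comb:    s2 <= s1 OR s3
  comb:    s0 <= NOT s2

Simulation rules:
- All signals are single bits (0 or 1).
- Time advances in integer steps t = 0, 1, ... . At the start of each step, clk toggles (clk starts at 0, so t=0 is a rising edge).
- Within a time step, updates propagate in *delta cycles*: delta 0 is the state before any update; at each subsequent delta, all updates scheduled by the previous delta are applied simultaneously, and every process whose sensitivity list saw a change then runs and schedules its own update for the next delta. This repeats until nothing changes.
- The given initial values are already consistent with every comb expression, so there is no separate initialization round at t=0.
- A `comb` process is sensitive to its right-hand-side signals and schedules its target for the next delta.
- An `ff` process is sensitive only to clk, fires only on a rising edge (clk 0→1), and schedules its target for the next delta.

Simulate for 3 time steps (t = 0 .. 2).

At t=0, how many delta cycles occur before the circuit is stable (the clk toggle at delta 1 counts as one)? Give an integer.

t=0 Δ0: clk=0 s2=0 s1=0 s0=1 s3=0
  Δ1: clk:0→1
  Δ2: s3:0→1
  Δ3: s2:0→1, s1:0→1
  Δ4: s0:1→0
  (4Δ to stable)
t=1 Δ0: clk=1 s2=1 s1=1 s0=0 s3=1
  Δ1: clk:1→0
  (1Δ to stable)
t=2 Δ0: clk=0 s2=1 s1=1 s0=0 s3=1
  Δ1: clk:0→1
  (1Δ to stable)

4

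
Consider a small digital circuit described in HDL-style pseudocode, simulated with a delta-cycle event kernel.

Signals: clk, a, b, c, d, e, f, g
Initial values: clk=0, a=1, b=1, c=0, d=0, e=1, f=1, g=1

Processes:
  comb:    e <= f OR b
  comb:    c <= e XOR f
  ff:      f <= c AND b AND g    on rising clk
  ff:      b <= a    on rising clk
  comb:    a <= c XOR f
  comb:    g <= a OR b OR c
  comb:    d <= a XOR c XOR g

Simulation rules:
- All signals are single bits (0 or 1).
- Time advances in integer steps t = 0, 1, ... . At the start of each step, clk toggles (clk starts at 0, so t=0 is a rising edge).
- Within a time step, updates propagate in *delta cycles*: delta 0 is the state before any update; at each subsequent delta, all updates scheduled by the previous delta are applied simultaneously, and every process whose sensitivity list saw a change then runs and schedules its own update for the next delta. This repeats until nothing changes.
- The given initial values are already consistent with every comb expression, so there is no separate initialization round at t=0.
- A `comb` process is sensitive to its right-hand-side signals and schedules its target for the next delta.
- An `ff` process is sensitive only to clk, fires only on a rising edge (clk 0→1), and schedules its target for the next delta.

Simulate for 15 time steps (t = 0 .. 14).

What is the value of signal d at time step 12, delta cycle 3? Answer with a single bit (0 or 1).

0

[bits: f,d,clk,a,e,b,c,g]
t=0: Δ0=10011101 Δ1=10111101 Δ2=00111101 Δ3=00101111 Δ4=00111111 Δ5=01111111 | 5Δ
t=1: Δ0=01111111 Δ1=01011111 | 1Δ
t=2: Δ0=01011111 Δ1=01111111 Δ2=11111111 Δ3=11101101 Δ4=11111101 Δ5=10111101 | 5Δ
t=3: Δ0=10111101 Δ1=10011101 | 1Δ
t=4: Δ0=10011101 Δ1=10111101 Δ2=00111101 Δ3=00101111 Δ4=00111111 Δ5=01111111 | 5Δ
t=5: Δ0=01111111 Δ1=01011111 | 1Δ
t=6: Δ0=01011111 Δ1=01111111 Δ2=11111111 Δ3=11101101 Δ4=11111101 Δ5=10111101 | 5Δ
t=7: Δ0=10111101 Δ1=10011101 | 1Δ
t=8: Δ0=10011101 Δ1=10111101 Δ2=00111101 Δ3=00101111 Δ4=00111111 Δ5=01111111 | 5Δ
t=9: Δ0=01111111 Δ1=01011111 | 1Δ
t=10: Δ0=01011111 Δ1=01111111 Δ2=11111111 Δ3=11101101 Δ4=11111101 Δ5=10111101 | 5Δ
t=11: Δ0=10111101 Δ1=10011101 | 1Δ
t=12: Δ0=10011101 Δ1=10111101 Δ2=00111101 Δ3=00101111 Δ4=00111111 Δ5=01111111 | 5Δ
t=13: Δ0=01111111 Δ1=01011111 | 1Δ
t=14: Δ0=01011111 Δ1=01111111 Δ2=11111111 Δ3=11101101 Δ4=11111101 Δ5=10111101 | 5Δ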